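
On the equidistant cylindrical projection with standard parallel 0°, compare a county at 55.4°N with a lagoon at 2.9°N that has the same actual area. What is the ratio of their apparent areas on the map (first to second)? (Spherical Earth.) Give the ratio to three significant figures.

1.76

For the equirectangular projection with φ₀ = 0 (plate carrée), h = 1 along meridians and k = sec φ along parallels.
Areal scale at 55.4°: h·k = 1.000 × 1.761 = 1.761.
Areal scale at 2.9°: h·k = 1.000 × 1.001 = 1.001.
Ratio = 1.761/1.001 ≈ 1.76.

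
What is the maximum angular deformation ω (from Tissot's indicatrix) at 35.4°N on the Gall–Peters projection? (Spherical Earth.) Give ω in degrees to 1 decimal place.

16.2°

Gall–Peters is a cylindrical equal-area projection with standard parallels at ±45°. Cylindrical equal-area (φ₀ = 45°): h = cos φ / cos 45° along meridians, k = cos 45° / cos φ along parallels; h·k = 1.
At 35.4°: h = 1.153, k = 0.8675; principal scales a = 1.153, b = 0.8675.
sin(ω/2) = (a − b)/(a + b) = 0.2853/2.020 = 0.1412, so ω = 2 arcsin(0.1412) ≈ 16.2°.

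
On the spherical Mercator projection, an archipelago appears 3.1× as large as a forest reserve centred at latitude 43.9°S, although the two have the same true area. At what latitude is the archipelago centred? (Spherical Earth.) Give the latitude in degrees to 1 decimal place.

65.8°

On Mercator, (apparent₁)/(apparent₂) = sec²φ₁ / sec²φ₂ when true areas are equal.
cos²φ₂ / cos²φ₁ = 3.1  ⇒  cos φ₁ = cos 43.9° / √3.1 = 0.7206/1.761 = 0.4092.
φ₁ = arccos(0.4092) ≈ 65.8°.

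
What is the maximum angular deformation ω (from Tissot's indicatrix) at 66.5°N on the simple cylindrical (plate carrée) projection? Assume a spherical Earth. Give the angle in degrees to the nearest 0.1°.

For the equirectangular projection with φ₀ = 0 (plate carrée), h = 1 along meridians and k = sec φ along parallels.
At 66.5°: h = 1.000, k = 2.508; principal scales a = 2.508, b = 1.000.
sin(ω/2) = (a − b)/(a + b) = 1.508/3.508 = 0.4298, so ω = 2 arcsin(0.4298) ≈ 50.9°.

50.9°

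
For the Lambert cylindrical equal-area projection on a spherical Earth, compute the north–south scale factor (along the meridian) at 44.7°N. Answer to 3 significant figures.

0.711

The Lambert cylindrical equal-area projection is the cylindrical equal-area projection with its standard parallel at the equator (φ₀ = 0). For cylindrical equal-area with standard parallel φ₀, h = cos φ / cos φ₀ and k = cos φ₀ / cos φ, so h·k = 1.
h = cos 44.7° / cos 0° = 0.7108/1.000 = 0.7108.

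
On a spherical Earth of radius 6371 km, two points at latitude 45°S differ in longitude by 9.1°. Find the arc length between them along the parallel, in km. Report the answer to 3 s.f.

716 km

Arc length along a parallel = R cos φ · Δλ (with Δλ in radians).
= 6371 × cos 45° × (9.1° × π/180) = 6371 × 0.7071 × 0.1588 ≈ 716 km.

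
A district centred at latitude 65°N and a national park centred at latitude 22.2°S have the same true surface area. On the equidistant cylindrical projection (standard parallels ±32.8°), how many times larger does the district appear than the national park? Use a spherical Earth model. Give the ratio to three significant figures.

2.19

In the equirectangular projection with standard parallel φ₀ = 32.8° (x = Rλ cos φ₀, y = Rφ), meridians are true-scale (h = 1) and the parallel scale is k = cos φ₀ / cos φ.
Areal scale at 65°: h·k = 1.000 × 1.989 = 1.989.
Areal scale at 22.2°: h·k = 1.000 × 0.9079 = 0.9079.
Ratio = 1.989/0.9079 ≈ 2.19.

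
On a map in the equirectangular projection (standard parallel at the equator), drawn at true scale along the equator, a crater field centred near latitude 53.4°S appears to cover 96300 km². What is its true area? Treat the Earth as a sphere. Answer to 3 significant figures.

57400 km²

For the equirectangular projection with φ₀ = 0 (plate carrée), h = 1 along meridians and k = sec φ along parallels.
Areal scale = h·k = 1 × sec φ; at 53.4°, h = 1.000, k = 1.677, so h·k = 1.677.
True area = apparent / (areal scale) = 96300 / 1.677 ≈ 57400 km².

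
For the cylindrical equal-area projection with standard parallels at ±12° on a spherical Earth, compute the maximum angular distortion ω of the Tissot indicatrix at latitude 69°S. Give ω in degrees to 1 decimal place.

Cylindrical equal-area (φ₀ = 12°): h = cos φ / cos 12° along meridians, k = cos 12° / cos φ along parallels; h·k = 1.
At 69°: h = 0.3664, k = 2.729; principal scales a = 2.729, b = 0.3664.
sin(ω/2) = (a − b)/(a + b) = 2.363/3.096 = 0.7633, so ω = 2 arcsin(0.7633) ≈ 99.5°.

99.5°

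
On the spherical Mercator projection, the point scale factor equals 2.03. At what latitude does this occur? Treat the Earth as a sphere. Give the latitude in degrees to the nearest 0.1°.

60.5°

Mercator scale is k = sec φ = 1/cos φ.
1/cos φ = 2.03  ⇒  cos φ = 0.4926  ⇒  φ = arccos(0.4926) ≈ 60.5°.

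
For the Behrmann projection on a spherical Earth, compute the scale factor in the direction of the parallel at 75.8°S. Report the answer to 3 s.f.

Behrmann is a cylindrical equal-area projection with standard parallels at ±30°. A cylindrical equal-area projection with standard parallel φ₀ has meridian scale h = cos φ / cos φ₀ and parallel scale k = cos φ₀ / cos φ (so areas are preserved, h·k = 1).
k = cos 30° / cos 75.8° = 0.8660/0.2453 = 3.530.

3.53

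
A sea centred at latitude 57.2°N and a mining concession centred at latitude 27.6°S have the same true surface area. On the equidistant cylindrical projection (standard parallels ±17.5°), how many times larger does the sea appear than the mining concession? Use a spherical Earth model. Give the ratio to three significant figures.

1.64

The equidistant cylindrical projection with φ₀ = 17.5° has h = 1 (meridians true) and k = cos φ₀ / cos φ along parallels.
Areal scale at 57.2°: h·k = 1.000 × 1.761 = 1.761.
Areal scale at 27.6°: h·k = 1.000 × 1.076 = 1.076.
Ratio = 1.761/1.076 ≈ 1.64.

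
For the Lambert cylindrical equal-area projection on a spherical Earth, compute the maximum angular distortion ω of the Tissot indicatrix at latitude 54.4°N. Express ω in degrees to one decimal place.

The Lambert cylindrical equal-area projection is the cylindrical equal-area projection with its standard parallel at the equator (φ₀ = 0). Cylindrical equal-area (φ₀ = 0°): h = cos φ / cos 0° along meridians, k = cos 0° / cos φ along parallels; h·k = 1.
At 54.4°: h = 0.5821, k = 1.718; principal scales a = 1.718, b = 0.5821.
sin(ω/2) = (a − b)/(a + b) = 1.136/2.300 = 0.4938, so ω = 2 arcsin(0.4938) ≈ 59.2°.

59.2°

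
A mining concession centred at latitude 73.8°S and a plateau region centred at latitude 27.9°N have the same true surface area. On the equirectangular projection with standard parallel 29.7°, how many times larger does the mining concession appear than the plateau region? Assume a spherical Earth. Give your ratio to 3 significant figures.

3.17

With standard parallel φ₀ = 29.7°, the equirectangular projection gives x = Rλ cos φ₀, y = Rφ, so h = 1 and k = cos 29.7° / cos φ.
Areal scale at 73.8°: h·k = 1.000 × 3.113 = 3.113.
Areal scale at 27.9°: h·k = 1.000 × 0.9829 = 0.9829.
Ratio = 3.113/0.9829 ≈ 3.17.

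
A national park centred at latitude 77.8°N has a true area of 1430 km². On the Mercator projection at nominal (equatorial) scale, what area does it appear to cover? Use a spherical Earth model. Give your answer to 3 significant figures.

The Mercator projection is conformal; its linear scale factor is the same in every direction and equals sec φ = 1/cos φ.
Areal scale = k² = sec²φ = 1/cos²(77.8°) = 1/0.2113² = 22.39.
Apparent area = 1430 × 22.39 ≈ 32000 km².

32000 km²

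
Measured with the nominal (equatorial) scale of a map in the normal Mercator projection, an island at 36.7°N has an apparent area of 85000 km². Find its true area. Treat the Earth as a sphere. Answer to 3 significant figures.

Mercator is conformal, so the point scale is isotropic: h = k = sec φ = 1/cos φ.
Areal scale = k² = sec²φ = 1/cos²(36.7°) = 1/0.8018² = 1.556.
True area = apparent / (areal scale) = 85000 / 1.556 ≈ 54600 km².

54600 km²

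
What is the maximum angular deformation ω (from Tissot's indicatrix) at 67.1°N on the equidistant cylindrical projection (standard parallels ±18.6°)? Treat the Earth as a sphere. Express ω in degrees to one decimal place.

49.4°

In the equirectangular projection with standard parallel φ₀ = 18.6° (x = Rλ cos φ₀, y = Rφ), meridians are true-scale (h = 1) and the parallel scale is k = cos φ₀ / cos φ.
At 67.1°: h = 1.000, k = 2.436; principal scales a = 2.436, b = 1.000.
sin(ω/2) = (a − b)/(a + b) = 1.436/3.436 = 0.4179, so ω = 2 arcsin(0.4179) ≈ 49.4°.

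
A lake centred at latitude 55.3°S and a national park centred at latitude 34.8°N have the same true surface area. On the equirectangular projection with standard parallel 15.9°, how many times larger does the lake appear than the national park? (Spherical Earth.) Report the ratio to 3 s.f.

1.44

In the equirectangular projection with standard parallel φ₀ = 15.9° (x = Rλ cos φ₀, y = Rφ), meridians are true-scale (h = 1) and the parallel scale is k = cos φ₀ / cos φ.
Areal scale at 55.3°: h·k = 1.000 × 1.689 = 1.689.
Areal scale at 34.8°: h·k = 1.000 × 1.171 = 1.171.
Ratio = 1.689/1.171 ≈ 1.44.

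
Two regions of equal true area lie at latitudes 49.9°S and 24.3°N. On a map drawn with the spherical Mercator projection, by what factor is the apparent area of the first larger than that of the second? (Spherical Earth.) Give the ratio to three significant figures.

Mercator areal scale is sec²φ.
At 49.9°: sec²(49.9°) = 1/0.6441² = 2.410.
At 24.3°: sec²(24.3°) = 1/0.9114² = 1.204.
Ratio = 2.410/1.204 = cos²(24.3°)/cos²(49.9°) ≈ 2.00.

2.00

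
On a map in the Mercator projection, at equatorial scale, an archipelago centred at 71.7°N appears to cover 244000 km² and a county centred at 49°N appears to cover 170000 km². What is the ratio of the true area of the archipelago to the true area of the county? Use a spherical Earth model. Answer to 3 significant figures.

On Mercator the areal scale is sec²φ, so true area = apparent × cos²φ.
True area of archipelago: 244000 × cos²(71.7°) = 244000 × 0.09859 = 24060 km².
True area of county: 170000 × cos²(49°) = 170000 × 0.4304 = 73170 km².
Ratio = 24060 / 73170 ≈ 0.329.

0.329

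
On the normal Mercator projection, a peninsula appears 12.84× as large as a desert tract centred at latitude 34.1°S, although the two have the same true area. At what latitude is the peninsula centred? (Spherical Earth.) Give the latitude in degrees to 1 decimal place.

On Mercator, (apparent₁)/(apparent₂) = sec²φ₁ / sec²φ₂ when true areas are equal.
cos²φ₂ / cos²φ₁ = 12.84  ⇒  cos φ₁ = cos 34.1° / √12.84 = 0.8281/3.583 = 0.2311.
φ₁ = arccos(0.2311) ≈ 76.6°.

76.6°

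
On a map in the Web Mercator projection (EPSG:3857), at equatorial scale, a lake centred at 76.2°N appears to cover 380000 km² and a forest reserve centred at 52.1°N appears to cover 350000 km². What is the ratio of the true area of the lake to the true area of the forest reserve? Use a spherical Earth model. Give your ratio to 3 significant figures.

Mercator's areal exaggeration is sec²φ; hence true area = (apparent area) · cos²φ.
True area of lake: 380000 × cos²(76.2°) = 380000 × 0.05690 = 21620 km².
True area of forest reserve: 350000 × cos²(52.1°) = 350000 × 0.3773 = 132100 km².
Ratio = 21620 / 132100 ≈ 0.164.

0.164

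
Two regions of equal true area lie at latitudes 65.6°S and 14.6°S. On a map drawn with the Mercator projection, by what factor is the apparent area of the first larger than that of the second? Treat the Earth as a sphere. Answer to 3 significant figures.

5.49

Mercator is conformal with k = sec φ, so areal scale = k² = sec²φ.
At 65.6°: sec²(65.6°) = 1/0.4131² = 5.860.
At 14.6°: sec²(14.6°) = 1/0.9677² = 1.068.
Ratio = 5.860/1.068 = cos²(14.6°)/cos²(65.6°) ≈ 5.49.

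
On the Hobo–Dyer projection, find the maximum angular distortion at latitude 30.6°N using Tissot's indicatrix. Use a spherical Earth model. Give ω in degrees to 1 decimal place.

9.3°

The Hobo–Dyer projection is cylindrical equal-area with φ₀ = 37.5°. For cylindrical equal-area with standard parallel φ₀, h = cos φ / cos φ₀ and k = cos φ₀ / cos φ, so h·k = 1.
At 30.6°: h = 1.085, k = 0.9217; principal scales a = 1.085, b = 0.9217.
sin(ω/2) = (a − b)/(a + b) = 0.1632/2.007 = 0.08135, so ω = 2 arcsin(0.08135) ≈ 9.3°.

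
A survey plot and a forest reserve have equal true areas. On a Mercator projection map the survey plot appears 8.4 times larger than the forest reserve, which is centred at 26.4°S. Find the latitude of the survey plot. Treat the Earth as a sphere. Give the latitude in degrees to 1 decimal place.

Mercator areal scale is sec²φ, so apparent-area ratio = sec²φ₁ / sec²φ₂ = cos²φ₂ / cos²φ₁.
cos²φ₂ / cos²φ₁ = 8.4  ⇒  cos φ₁ = cos 26.4° / √8.4 = 0.8957/2.898 = 0.3090.
φ₁ = arccos(0.3090) ≈ 72.0°.

72.0°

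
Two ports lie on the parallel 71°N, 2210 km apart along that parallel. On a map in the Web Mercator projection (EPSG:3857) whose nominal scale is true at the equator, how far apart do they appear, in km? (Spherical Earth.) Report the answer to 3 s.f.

For Mercator, h = k = sec φ (a conformal cylindrical projection has a single point scale, 1/cos φ).
Along the parallel, k = sec 71° = 1/0.3256 = 3.072.
Map distance = 2210 × 3.072 ≈ 6790 km.

6790 km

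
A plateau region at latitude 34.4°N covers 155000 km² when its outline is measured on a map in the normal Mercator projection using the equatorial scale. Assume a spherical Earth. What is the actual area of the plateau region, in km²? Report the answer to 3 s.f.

Mercator is conformal, so the point scale is isotropic: h = k = sec φ = 1/cos φ.
Areal scale = k² = sec²φ = 1/cos²(34.4°) = 1/0.8251² = 1.469.
True area = apparent / (areal scale) = 155000 / 1.469 ≈ 106000 km².

106000 km²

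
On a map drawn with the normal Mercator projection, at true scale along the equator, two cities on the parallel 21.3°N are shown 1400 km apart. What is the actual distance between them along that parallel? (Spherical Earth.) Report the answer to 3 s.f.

1300 km

Mercator is conformal, so the point scale is isotropic: h = k = sec φ = 1/cos φ.
Along the parallel at 21.3°, map distances are exaggerated by k = sec 21.3° = 1.073.
True distance = 1400 / 1.073 = 1400 × cos 21.3° ≈ 1300 km.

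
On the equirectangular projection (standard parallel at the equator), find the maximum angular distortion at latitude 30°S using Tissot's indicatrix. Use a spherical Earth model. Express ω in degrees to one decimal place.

In the plate carrée (x = Rλ, y = Rφ), meridians are true-scale (h = 1) and parallels are stretched by k = sec φ.
At 30°: h = 1.000, k = 1.155; principal scales a = 1.155, b = 1.000.
sin(ω/2) = (a − b)/(a + b) = 0.1547/2.155 = 0.07180, so ω = 2 arcsin(0.07180) ≈ 8.2°.

8.2°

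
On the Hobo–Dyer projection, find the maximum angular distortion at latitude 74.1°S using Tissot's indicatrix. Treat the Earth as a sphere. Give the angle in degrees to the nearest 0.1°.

103.8°

Hobo–Dyer is a cylindrical equal-area projection with standard parallels at ±37.5°. A cylindrical equal-area projection with standard parallel φ₀ has meridian scale h = cos φ / cos φ₀ and parallel scale k = cos φ₀ / cos φ (so areas are preserved, h·k = 1).
At 74.1°: h = 0.3453, k = 2.896; principal scales a = 2.896, b = 0.3453.
sin(ω/2) = (a − b)/(a + b) = 2.551/3.241 = 0.7869, so ω = 2 arcsin(0.7869) ≈ 103.8°.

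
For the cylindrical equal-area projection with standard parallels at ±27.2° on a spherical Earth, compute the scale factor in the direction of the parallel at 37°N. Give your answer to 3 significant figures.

Cylindrical equal-area (φ₀ = 27.2°): h = cos φ / cos 27.2° along meridians, k = cos 27.2° / cos φ along parallels; h·k = 1.
k = cos 27.2° / cos 37° = 0.8894/0.7986 = 1.114.

1.11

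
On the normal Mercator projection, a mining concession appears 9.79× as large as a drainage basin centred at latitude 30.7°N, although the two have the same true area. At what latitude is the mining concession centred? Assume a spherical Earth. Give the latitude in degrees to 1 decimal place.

74.0°

For equal true areas on Mercator, apparent areas scale as sec²φ, so the ratio is cos²φ₂ / cos²φ₁.
cos²φ₂ / cos²φ₁ = 9.79  ⇒  cos φ₁ = cos 30.7° / √9.79 = 0.8599/3.129 = 0.2748.
φ₁ = arccos(0.2748) ≈ 74.0°.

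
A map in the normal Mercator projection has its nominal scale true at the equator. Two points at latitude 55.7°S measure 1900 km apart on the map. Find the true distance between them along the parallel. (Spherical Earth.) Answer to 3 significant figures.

1070 km

The Mercator projection is conformal; its linear scale factor is the same in every direction and equals sec φ = 1/cos φ.
Along the parallel at 55.7°, map distances are exaggerated by k = sec 55.7° = 1.775.
True distance = 1900 / 1.775 = 1900 × cos 55.7° ≈ 1070 km.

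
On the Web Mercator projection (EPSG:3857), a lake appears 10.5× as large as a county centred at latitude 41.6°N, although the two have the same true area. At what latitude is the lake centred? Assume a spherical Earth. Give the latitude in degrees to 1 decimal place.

76.7°

For equal true areas on Mercator, apparent areas scale as sec²φ, so the ratio is cos²φ₂ / cos²φ₁.
cos²φ₂ / cos²φ₁ = 10.5  ⇒  cos φ₁ = cos 41.6° / √10.5 = 0.7478/3.240 = 0.2308.
φ₁ = arccos(0.2308) ≈ 76.7°.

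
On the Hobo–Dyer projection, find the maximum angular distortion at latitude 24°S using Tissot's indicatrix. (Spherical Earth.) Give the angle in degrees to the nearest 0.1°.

16.1°

The Hobo–Dyer projection is cylindrical equal-area with φ₀ = 37.5°. Cylindrical equal-area (φ₀ = 37.5°): h = cos φ / cos 37.5° along meridians, k = cos 37.5° / cos φ along parallels; h·k = 1.
At 24°: h = 1.151, k = 0.8684; principal scales a = 1.151, b = 0.8684.
sin(ω/2) = (a − b)/(a + b) = 0.2831/2.020 = 0.1401, so ω = 2 arcsin(0.1401) ≈ 16.1°.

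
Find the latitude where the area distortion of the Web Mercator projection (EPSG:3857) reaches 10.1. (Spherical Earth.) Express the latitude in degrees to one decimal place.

Mercator areal scale is sec²φ.
sec²φ = 10.1  ⇒  cos²φ = 0.09901  ⇒  cos φ = 0.3147.
φ = arccos(0.3147) ≈ 71.7°.

71.7°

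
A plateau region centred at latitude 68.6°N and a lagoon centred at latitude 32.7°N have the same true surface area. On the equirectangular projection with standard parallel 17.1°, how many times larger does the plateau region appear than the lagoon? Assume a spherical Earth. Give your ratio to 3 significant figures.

2.31

The equidistant cylindrical projection with φ₀ = 17.1° has h = 1 (meridians true) and k = cos φ₀ / cos φ along parallels.
Areal scale at 68.6°: h·k = 1.000 × 2.619 = 2.619.
Areal scale at 32.7°: h·k = 1.000 × 1.136 = 1.136.
Ratio = 2.619/1.136 ≈ 2.31.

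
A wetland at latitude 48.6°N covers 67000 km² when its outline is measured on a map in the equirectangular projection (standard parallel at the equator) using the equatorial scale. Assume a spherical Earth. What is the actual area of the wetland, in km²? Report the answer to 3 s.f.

44300 km²

For the equirectangular projection with φ₀ = 0 (plate carrée), h = 1 along meridians and k = sec φ along parallels.
Areal scale = h·k = 1 × sec φ; at 48.6°, h = 1.000, k = 1.512, so h·k = 1.512.
True area = apparent / (areal scale) = 67000 / 1.512 ≈ 44300 km².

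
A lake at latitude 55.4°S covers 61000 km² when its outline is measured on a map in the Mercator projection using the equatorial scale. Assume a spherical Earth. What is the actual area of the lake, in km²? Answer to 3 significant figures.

The Mercator projection is conformal; its linear scale factor is the same in every direction and equals sec φ = 1/cos φ.
Areal scale = k² = sec²φ = 1/cos²(55.4°) = 1/0.5678² = 3.101.
True area = apparent / (areal scale) = 61000 / 3.101 ≈ 19700 km².

19700 km²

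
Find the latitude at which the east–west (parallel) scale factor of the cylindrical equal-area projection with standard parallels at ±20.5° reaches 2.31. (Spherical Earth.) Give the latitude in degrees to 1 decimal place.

66.1°

For cylindrical equal-area with standard parallel φ₀, h = cos φ / cos φ₀ and k = cos φ₀ / cos φ, so h·k = 1.
k = cos φ₀ / cos φ = 2.31  ⇒  cos φ = cos 20.5° / 2.31 = 0.4055.
φ = arccos(0.4055) ≈ 66.1°.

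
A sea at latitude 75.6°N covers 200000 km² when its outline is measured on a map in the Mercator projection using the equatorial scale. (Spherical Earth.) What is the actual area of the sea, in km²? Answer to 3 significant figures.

12400 km²

Mercator is conformal, so the point scale is isotropic: h = k = sec φ = 1/cos φ.
Areal scale = k² = sec²φ = 1/cos²(75.6°) = 1/0.2487² = 16.17.
True area = apparent / (areal scale) = 200000 / 16.17 ≈ 12400 km².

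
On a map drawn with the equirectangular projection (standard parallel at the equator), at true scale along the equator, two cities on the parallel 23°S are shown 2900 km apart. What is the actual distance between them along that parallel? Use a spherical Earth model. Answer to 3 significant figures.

Plate carrée maps x = Rλ, y = Rφ. The meridian scale is h = 1 and the parallel scale is k = 1/cos φ = sec φ.
Along the parallel at 23°, map distances are exaggerated by k = sec 23° = 1.086.
True distance = 2900 / 1.086 = 2900 × cos 23° ≈ 2670 km.

2670 km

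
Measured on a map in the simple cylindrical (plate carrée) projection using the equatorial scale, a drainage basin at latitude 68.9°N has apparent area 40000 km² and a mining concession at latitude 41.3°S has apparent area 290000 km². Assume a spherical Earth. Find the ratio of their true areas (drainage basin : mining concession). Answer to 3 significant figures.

0.0661

Plate carrée has h = 1 and k = sec φ, giving areal scale sec φ; true area = (apparent area) · cos φ.
True area of drainage basin: 40000 × cos(68.9°) = 40000 × 0.3600 = 14400 km².
True area of mining concession: 290000 × cos(41.3°) = 290000 × 0.7513 = 217900 km².
Ratio = 14400 / 217900 ≈ 0.0661.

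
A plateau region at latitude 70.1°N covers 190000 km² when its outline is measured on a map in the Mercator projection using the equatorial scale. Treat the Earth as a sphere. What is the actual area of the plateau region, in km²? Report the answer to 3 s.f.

For Mercator, h = k = sec φ (a conformal cylindrical projection has a single point scale, 1/cos φ).
Areal scale = k² = sec²φ = 1/cos²(70.1°) = 1/0.3404² = 8.631.
True area = apparent / (areal scale) = 190000 / 8.631 ≈ 22000 km².

22000 km²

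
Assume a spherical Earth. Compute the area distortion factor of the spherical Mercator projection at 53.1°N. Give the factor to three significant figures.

2.77

For Mercator, h = k = sec φ (a conformal cylindrical projection has a single point scale, 1/cos φ).
Areal scale = k² = sec²φ = 1/cos²(53.1°) = 1/0.6004² = 2.774.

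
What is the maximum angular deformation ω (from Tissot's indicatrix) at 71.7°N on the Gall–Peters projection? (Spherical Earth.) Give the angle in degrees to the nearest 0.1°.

84.2°

The Gall–Peters projection is cylindrical equal-area with φ₀ = 45°. Cylindrical equal-area (φ₀ = 45°): h = cos φ / cos 45° along meridians, k = cos 45° / cos φ along parallels; h·k = 1.
At 71.7°: h = 0.4441, k = 2.252; principal scales a = 2.252, b = 0.4441.
sin(ω/2) = (a − b)/(a + b) = 1.808/2.696 = 0.6706, so ω = 2 arcsin(0.6706) ≈ 84.2°.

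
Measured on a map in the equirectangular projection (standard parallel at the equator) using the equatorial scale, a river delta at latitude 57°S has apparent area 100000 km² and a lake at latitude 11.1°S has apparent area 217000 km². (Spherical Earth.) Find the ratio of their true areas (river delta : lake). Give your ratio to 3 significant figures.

0.256

On the plate carrée, areal scale = h·k = 1 × sec φ, so true area = apparent × cos φ.
True area of river delta: 100000 × cos(57°) = 100000 × 0.5446 = 54460 km².
True area of lake: 217000 × cos(11.1°) = 217000 × 0.9813 = 212900 km².
Ratio = 54460 / 212900 ≈ 0.256.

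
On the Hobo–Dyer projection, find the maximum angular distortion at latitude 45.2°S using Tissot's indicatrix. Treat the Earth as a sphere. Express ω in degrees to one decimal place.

13.6°

The Hobo–Dyer projection is cylindrical equal-area with φ₀ = 37.5°. For cylindrical equal-area with standard parallel φ₀, h = cos φ / cos φ₀ and k = cos φ₀ / cos φ, so h·k = 1.
At 45.2°: h = 0.8882, k = 1.126; principal scales a = 1.126, b = 0.8882.
sin(ω/2) = (a − b)/(a + b) = 0.2377/2.014 = 0.1180, so ω = 2 arcsin(0.1180) ≈ 13.6°.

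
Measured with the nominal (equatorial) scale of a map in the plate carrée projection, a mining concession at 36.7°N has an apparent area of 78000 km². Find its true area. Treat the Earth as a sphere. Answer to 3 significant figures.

62500 km²

In the plate carrée (x = Rλ, y = Rφ), meridians are true-scale (h = 1) and parallels are stretched by k = sec φ.
Areal scale = h·k = 1 × sec φ; at 36.7°, h = 1.000, k = 1.247, so h·k = 1.247.
True area = apparent / (areal scale) = 78000 / 1.247 ≈ 62500 km².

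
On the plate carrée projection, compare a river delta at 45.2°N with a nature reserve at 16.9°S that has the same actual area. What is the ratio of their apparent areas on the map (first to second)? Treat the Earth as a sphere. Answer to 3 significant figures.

1.36

For the equirectangular projection with φ₀ = 0 (plate carrée), h = 1 along meridians and k = sec φ along parallels.
Areal scale at 45.2°: h·k = 1.000 × 1.419 = 1.419.
Areal scale at 16.9°: h·k = 1.000 × 1.045 = 1.045.
Ratio = 1.419/1.045 ≈ 1.36.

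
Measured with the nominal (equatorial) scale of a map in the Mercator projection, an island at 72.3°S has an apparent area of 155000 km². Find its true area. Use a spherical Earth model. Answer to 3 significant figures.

14300 km²

For Mercator, h = k = sec φ (a conformal cylindrical projection has a single point scale, 1/cos φ).
Areal scale = k² = sec²φ = 1/cos²(72.3°) = 1/0.3040² = 10.82.
True area = apparent / (areal scale) = 155000 / 10.82 ≈ 14300 km².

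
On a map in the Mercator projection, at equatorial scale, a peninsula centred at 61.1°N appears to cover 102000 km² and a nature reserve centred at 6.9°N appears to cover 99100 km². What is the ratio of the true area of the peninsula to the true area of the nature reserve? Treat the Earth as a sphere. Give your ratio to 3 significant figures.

0.244

On Mercator the areal scale is sec²φ, so true area = apparent × cos²φ.
True area of peninsula: 102000 × cos²(61.1°) = 102000 × 0.2336 = 23820 km².
True area of nature reserve: 99100 × cos²(6.9°) = 99100 × 0.9856 = 97670 km².
Ratio = 23820 / 97670 ≈ 0.244.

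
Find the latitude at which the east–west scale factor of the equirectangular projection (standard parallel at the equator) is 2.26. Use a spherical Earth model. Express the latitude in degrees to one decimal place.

63.7°

Plate carrée: h = 1, k = sec φ along parallels.
sec φ = 2.26  ⇒  cos φ = 0.4425  ⇒  φ ≈ 63.7°.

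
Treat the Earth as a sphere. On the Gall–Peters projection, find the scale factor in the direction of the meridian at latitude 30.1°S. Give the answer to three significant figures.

The Gall–Peters projection is cylindrical equal-area with φ₀ = 45°. Cylindrical equal-area (φ₀ = 45°): h = cos φ / cos 45° along meridians, k = cos 45° / cos φ along parallels; h·k = 1.
h = cos 30.1° / cos 45° = 0.8652/0.7071 = 1.224.

1.22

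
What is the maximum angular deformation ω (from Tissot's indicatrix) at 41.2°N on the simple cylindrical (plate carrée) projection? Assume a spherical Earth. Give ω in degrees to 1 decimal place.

In the plate carrée (x = Rλ, y = Rφ), meridians are true-scale (h = 1) and parallels are stretched by k = sec φ.
At 41.2°: h = 1.000, k = 1.329; principal scales a = 1.329, b = 1.000.
sin(ω/2) = (a − b)/(a + b) = 0.3291/2.329 = 0.1413, so ω = 2 arcsin(0.1413) ≈ 16.2°.

16.2°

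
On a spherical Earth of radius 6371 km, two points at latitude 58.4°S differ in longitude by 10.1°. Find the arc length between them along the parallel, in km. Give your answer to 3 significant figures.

588 km

Arc length along a parallel = R cos φ · Δλ (with Δλ in radians).
= 6371 × cos 58.4° × (10.1° × π/180) = 6371 × 0.5240 × 0.1763 ≈ 588 km.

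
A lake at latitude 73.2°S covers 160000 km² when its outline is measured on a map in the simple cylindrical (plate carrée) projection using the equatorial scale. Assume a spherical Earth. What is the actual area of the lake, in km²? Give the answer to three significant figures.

46200 km²

For the equirectangular projection with φ₀ = 0 (plate carrée), h = 1 along meridians and k = sec φ along parallels.
Areal scale = h·k = 1 × sec φ; at 73.2°, h = 1.000, k = 3.460, so h·k = 3.460.
True area = apparent / (areal scale) = 160000 / 3.460 ≈ 46200 km².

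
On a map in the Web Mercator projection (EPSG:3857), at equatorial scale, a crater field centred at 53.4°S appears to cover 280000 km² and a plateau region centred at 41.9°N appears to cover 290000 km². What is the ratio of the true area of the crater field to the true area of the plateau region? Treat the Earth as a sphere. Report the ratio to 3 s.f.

0.620

On Mercator the areal scale is sec²φ, so true area = apparent × cos²φ.
True area of crater field: 280000 × cos²(53.4°) = 280000 × 0.3555 = 99540 km².
True area of plateau region: 290000 × cos²(41.9°) = 290000 × 0.5540 = 160700 km².
Ratio = 99540 / 160700 ≈ 0.620.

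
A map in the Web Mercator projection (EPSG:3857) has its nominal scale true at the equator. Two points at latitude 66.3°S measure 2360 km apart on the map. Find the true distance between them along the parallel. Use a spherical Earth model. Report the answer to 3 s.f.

949 km

Mercator is conformal, so the point scale is isotropic: h = k = sec φ = 1/cos φ.
Along the parallel at 66.3°, map distances are exaggerated by k = sec 66.3° = 2.488.
True distance = 2360 / 2.488 = 2360 × cos 66.3° ≈ 949 km.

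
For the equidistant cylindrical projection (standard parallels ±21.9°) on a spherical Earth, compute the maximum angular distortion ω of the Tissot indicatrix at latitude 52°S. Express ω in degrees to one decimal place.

23.3°

The equidistant cylindrical projection with φ₀ = 21.9° has h = 1 (meridians true) and k = cos φ₀ / cos φ along parallels.
At 52°: h = 1.000, k = 1.507; principal scales a = 1.507, b = 1.000.
sin(ω/2) = (a − b)/(a + b) = 0.5071/2.507 = 0.2023, so ω = 2 arcsin(0.2023) ≈ 23.3°.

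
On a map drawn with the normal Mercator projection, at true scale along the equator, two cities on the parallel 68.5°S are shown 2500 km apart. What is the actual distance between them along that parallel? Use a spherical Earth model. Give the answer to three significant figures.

916 km

The Mercator projection is conformal; its linear scale factor is the same in every direction and equals sec φ = 1/cos φ.
Along the parallel at 68.5°, map distances are exaggerated by k = sec 68.5° = 2.729.
True distance = 2500 / 2.729 = 2500 × cos 68.5° ≈ 916 km.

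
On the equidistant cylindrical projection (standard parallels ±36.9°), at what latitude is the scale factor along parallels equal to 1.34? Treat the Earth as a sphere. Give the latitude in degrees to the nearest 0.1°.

53.4°

With standard parallel φ₀ = 36.9°, the equirectangular projection gives x = Rλ cos φ₀, y = Rφ, so h = 1 and k = cos 36.9° / cos φ.
k = cos φ₀ / cos φ = 1.34  ⇒  cos φ = cos 36.9° / 1.34 = 0.5968.
φ = arccos(0.5968) ≈ 53.4°.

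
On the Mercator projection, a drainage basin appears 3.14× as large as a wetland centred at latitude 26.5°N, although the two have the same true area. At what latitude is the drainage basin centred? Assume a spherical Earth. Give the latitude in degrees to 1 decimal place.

For equal true areas on Mercator, apparent areas scale as sec²φ, so the ratio is cos²φ₂ / cos²φ₁.
cos²φ₂ / cos²φ₁ = 3.14  ⇒  cos φ₁ = cos 26.5° / √3.14 = 0.8949/1.772 = 0.5050.
φ₁ = arccos(0.5050) ≈ 59.7°.

59.7°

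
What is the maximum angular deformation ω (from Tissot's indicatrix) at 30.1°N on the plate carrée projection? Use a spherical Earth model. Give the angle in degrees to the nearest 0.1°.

For the equirectangular projection with φ₀ = 0 (plate carrée), h = 1 along meridians and k = sec φ along parallels.
At 30.1°: h = 1.000, k = 1.156; principal scales a = 1.156, b = 1.000.
sin(ω/2) = (a − b)/(a + b) = 0.1559/2.156 = 0.07230, so ω = 2 arcsin(0.07230) ≈ 8.3°.

8.3°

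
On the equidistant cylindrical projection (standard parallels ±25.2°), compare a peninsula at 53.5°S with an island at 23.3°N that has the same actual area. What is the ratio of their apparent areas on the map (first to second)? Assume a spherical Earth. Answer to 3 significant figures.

In the equirectangular projection with standard parallel φ₀ = 25.2° (x = Rλ cos φ₀, y = Rφ), meridians are true-scale (h = 1) and the parallel scale is k = cos φ₀ / cos φ.
Areal scale at 53.5°: h·k = 1.000 × 1.521 = 1.521.
Areal scale at 23.3°: h·k = 1.000 × 0.9852 = 0.9852.
Ratio = 1.521/0.9852 ≈ 1.54.

1.54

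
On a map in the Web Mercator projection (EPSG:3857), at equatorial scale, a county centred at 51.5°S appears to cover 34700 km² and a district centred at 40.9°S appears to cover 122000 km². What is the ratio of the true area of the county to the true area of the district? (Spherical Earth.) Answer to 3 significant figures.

Mercator's areal exaggeration is sec²φ; hence true area = (apparent area) · cos²φ.
True area of county: 34700 × cos²(51.5°) = 34700 × 0.3875 = 13450 km².
True area of district: 122000 × cos²(40.9°) = 122000 × 0.5713 = 69700 km².
Ratio = 13450 / 69700 ≈ 0.193.

0.193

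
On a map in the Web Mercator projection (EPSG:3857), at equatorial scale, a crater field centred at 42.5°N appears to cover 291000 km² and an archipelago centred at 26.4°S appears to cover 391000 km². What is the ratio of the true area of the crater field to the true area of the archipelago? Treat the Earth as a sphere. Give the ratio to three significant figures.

Mercator's areal exaggeration is sec²φ; hence true area = (apparent area) · cos²φ.
True area of crater field: 291000 × cos²(42.5°) = 291000 × 0.5436 = 158200 km².
True area of archipelago: 391000 × cos²(26.4°) = 391000 × 0.8023 = 313700 km².
Ratio = 158200 / 313700 ≈ 0.504.

0.504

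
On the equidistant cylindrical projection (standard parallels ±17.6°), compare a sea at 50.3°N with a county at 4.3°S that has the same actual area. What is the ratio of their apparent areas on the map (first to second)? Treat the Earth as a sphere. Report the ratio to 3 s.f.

With standard parallel φ₀ = 17.6°, the equirectangular projection gives x = Rλ cos φ₀, y = Rφ, so h = 1 and k = cos 17.6° / cos φ.
Areal scale at 50.3°: h·k = 1.000 × 1.492 = 1.492.
Areal scale at 4.3°: h·k = 1.000 × 0.9559 = 0.9559.
Ratio = 1.492/0.9559 ≈ 1.56.

1.56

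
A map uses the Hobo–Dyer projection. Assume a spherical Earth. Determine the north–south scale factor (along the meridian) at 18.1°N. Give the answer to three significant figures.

Hobo–Dyer is a cylindrical equal-area projection with standard parallels at ±37.5°. For cylindrical equal-area with standard parallel φ₀, h = cos φ / cos φ₀ and k = cos φ₀ / cos φ, so h·k = 1.
h = cos 18.1° / cos 37.5° = 0.9505/0.7934 = 1.198.

1.20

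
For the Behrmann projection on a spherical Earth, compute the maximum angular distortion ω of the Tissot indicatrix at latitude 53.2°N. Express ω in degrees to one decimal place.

Behrmann is a cylindrical equal-area projection with standard parallels at ±30°. Cylindrical equal-area (φ₀ = 30°): h = cos φ / cos 30° along meridians, k = cos 30° / cos φ along parallels; h·k = 1.
At 53.2°: h = 0.6917, k = 1.446; principal scales a = 1.446, b = 0.6917.
sin(ω/2) = (a − b)/(a + b) = 0.7540/2.137 = 0.3528, so ω = 2 arcsin(0.3528) ≈ 41.3°.

41.3°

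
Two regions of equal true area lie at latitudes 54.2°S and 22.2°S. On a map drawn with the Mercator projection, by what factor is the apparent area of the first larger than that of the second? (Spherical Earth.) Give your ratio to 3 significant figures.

2.51

Mercator is conformal with k = sec φ, so areal scale = k² = sec²φ.
At 54.2°: sec²(54.2°) = 1/0.5850² = 2.922.
At 22.2°: sec²(22.2°) = 1/0.9259² = 1.167.
Ratio = 2.922/1.167 = cos²(22.2°)/cos²(54.2°) ≈ 2.51.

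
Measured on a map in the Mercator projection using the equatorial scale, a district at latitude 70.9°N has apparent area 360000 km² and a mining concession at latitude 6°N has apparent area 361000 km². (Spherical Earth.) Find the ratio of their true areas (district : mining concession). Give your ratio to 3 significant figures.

0.108

Since Mercator area scale is 1/cos²φ, the true area equals the apparent area multiplied by cos²φ.
True area of district: 360000 × cos²(70.9°) = 360000 × 0.1071 = 38550 km².
True area of mining concession: 361000 × cos²(6°) = 361000 × 0.9891 = 357100 km².
Ratio = 38550 / 357100 ≈ 0.108.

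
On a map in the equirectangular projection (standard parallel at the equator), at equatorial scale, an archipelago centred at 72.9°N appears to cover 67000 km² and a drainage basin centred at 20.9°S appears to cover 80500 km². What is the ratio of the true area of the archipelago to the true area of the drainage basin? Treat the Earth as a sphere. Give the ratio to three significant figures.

On the plate carrée, areal scale = h·k = 1 × sec φ, so true area = apparent × cos φ.
True area of archipelago: 67000 × cos(72.9°) = 67000 × 0.2940 = 19700 km².
True area of drainage basin: 80500 × cos(20.9°) = 80500 × 0.9342 = 75200 km².
Ratio = 19700 / 75200 ≈ 0.262.

0.262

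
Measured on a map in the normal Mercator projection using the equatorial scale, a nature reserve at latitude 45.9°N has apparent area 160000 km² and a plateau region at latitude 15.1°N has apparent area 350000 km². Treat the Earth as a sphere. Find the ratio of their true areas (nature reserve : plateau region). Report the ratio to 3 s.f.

On Mercator the areal scale is sec²φ, so true area = apparent × cos²φ.
True area of nature reserve: 160000 × cos²(45.9°) = 160000 × 0.4843 = 77490 km².
True area of plateau region: 350000 × cos²(15.1°) = 350000 × 0.9321 = 326200 km².
Ratio = 77490 / 326200 ≈ 0.238.

0.238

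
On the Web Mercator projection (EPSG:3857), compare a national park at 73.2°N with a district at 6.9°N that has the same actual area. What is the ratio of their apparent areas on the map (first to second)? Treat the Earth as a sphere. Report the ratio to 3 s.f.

Mercator is conformal with k = sec φ, so areal scale = k² = sec²φ.
At 73.2°: sec²(73.2°) = 1/0.2890² = 11.97.
At 6.9°: sec²(6.9°) = 1/0.9928² = 1.015.
Ratio = 11.97/1.015 = cos²(6.9°)/cos²(73.2°) ≈ 11.8.

11.8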